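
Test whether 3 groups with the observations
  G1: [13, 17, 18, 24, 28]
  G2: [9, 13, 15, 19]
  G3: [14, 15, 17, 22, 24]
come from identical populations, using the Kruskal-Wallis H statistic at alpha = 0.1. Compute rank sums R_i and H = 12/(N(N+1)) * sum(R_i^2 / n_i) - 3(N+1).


Step 1: Combine all N = 14 observations and assign midranks.
sorted (value, group, rank): (9,G2,1), (13,G1,2.5), (13,G2,2.5), (14,G3,4), (15,G2,5.5), (15,G3,5.5), (17,G1,7.5), (17,G3,7.5), (18,G1,9), (19,G2,10), (22,G3,11), (24,G1,12.5), (24,G3,12.5), (28,G1,14)
Step 2: Sum ranks within each group.
R_1 = 45.5 (n_1 = 5)
R_2 = 19 (n_2 = 4)
R_3 = 40.5 (n_3 = 5)
Step 3: H = 12/(N(N+1)) * sum(R_i^2/n_i) - 3(N+1)
     = 12/(14*15) * (45.5^2/5 + 19^2/4 + 40.5^2/5) - 3*15
     = 0.057143 * 832.35 - 45
     = 2.562857.
Step 4: Ties present; correction factor C = 1 - 24/(14^3 - 14) = 0.991209. Corrected H = 2.562857 / 0.991209 = 2.585588.
Step 5: Under H0, H ~ chi^2(2); p-value = 0.274503.
Step 6: alpha = 0.1. fail to reject H0.

H = 2.5856, df = 2, p = 0.274503, fail to reject H0.


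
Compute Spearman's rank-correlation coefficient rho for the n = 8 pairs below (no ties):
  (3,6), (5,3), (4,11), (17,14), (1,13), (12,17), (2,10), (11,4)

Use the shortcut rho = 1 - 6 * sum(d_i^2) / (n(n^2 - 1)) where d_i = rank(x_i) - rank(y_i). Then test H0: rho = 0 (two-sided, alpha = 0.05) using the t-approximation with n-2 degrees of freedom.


Step 1: Rank x and y separately (midranks; no ties here).
rank(x): 3->3, 5->5, 4->4, 17->8, 1->1, 12->7, 2->2, 11->6
rank(y): 6->3, 3->1, 11->5, 14->7, 13->6, 17->8, 10->4, 4->2
Step 2: d_i = R_x(i) - R_y(i); compute d_i^2.
  (3-3)^2=0, (5-1)^2=16, (4-5)^2=1, (8-7)^2=1, (1-6)^2=25, (7-8)^2=1, (2-4)^2=4, (6-2)^2=16
sum(d^2) = 64.
Step 3: rho = 1 - 6*64 / (8*(8^2 - 1)) = 1 - 384/504 = 0.238095.
Step 4: Under H0, t = rho * sqrt((n-2)/(1-rho^2)) = 0.6005 ~ t(6).
Step 5: Two-sided p-value from the t-distribution with 6 df = 0.570156.
Step 6: alpha = 0.05. fail to reject H0.

rho = 0.2381, p = 0.570156, fail to reject H0 at alpha = 0.05.


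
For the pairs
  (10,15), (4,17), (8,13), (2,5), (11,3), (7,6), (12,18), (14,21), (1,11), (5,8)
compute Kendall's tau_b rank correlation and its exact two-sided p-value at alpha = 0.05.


Step 1: Enumerate the 45 unordered pairs (i,j) with i<j and classify each by sign(x_j-x_i) * sign(y_j-y_i).
  (1,2):dx=-6,dy=+2->D; (1,3):dx=-2,dy=-2->C; (1,4):dx=-8,dy=-10->C; (1,5):dx=+1,dy=-12->D
  (1,6):dx=-3,dy=-9->C; (1,7):dx=+2,dy=+3->C; (1,8):dx=+4,dy=+6->C; (1,9):dx=-9,dy=-4->C
  (1,10):dx=-5,dy=-7->C; (2,3):dx=+4,dy=-4->D; (2,4):dx=-2,dy=-12->C; (2,5):dx=+7,dy=-14->D
  (2,6):dx=+3,dy=-11->D; (2,7):dx=+8,dy=+1->C; (2,8):dx=+10,dy=+4->C; (2,9):dx=-3,dy=-6->C
  (2,10):dx=+1,dy=-9->D; (3,4):dx=-6,dy=-8->C; (3,5):dx=+3,dy=-10->D; (3,6):dx=-1,dy=-7->C
  (3,7):dx=+4,dy=+5->C; (3,8):dx=+6,dy=+8->C; (3,9):dx=-7,dy=-2->C; (3,10):dx=-3,dy=-5->C
  (4,5):dx=+9,dy=-2->D; (4,6):dx=+5,dy=+1->C; (4,7):dx=+10,dy=+13->C; (4,8):dx=+12,dy=+16->C
  (4,9):dx=-1,dy=+6->D; (4,10):dx=+3,dy=+3->C; (5,6):dx=-4,dy=+3->D; (5,7):dx=+1,dy=+15->C
  (5,8):dx=+3,dy=+18->C; (5,9):dx=-10,dy=+8->D; (5,10):dx=-6,dy=+5->D; (6,7):dx=+5,dy=+12->C
  (6,8):dx=+7,dy=+15->C; (6,9):dx=-6,dy=+5->D; (6,10):dx=-2,dy=+2->D; (7,8):dx=+2,dy=+3->C
  (7,9):dx=-11,dy=-7->C; (7,10):dx=-7,dy=-10->C; (8,9):dx=-13,dy=-10->C; (8,10):dx=-9,dy=-13->C
  (9,10):dx=+4,dy=-3->D
Step 2: C = 30, D = 15, total pairs = 45.
Step 3: tau = (C - D)/(n(n-1)/2) = (30 - 15)/45 = 0.333333.
Step 4: Exact two-sided p-value (enumerate n! = 3628800 permutations of y under H0): p = 0.216373.
Step 5: alpha = 0.05. fail to reject H0.

tau_b = 0.3333 (C=30, D=15), p = 0.216373, fail to reject H0.


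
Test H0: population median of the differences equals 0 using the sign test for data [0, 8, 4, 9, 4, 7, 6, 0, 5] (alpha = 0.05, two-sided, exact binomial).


Step 1: Discard zero differences. Original n = 9; n_eff = number of nonzero differences = 7.
Nonzero differences (with sign): +8, +4, +9, +4, +7, +6, +5
Step 2: Count signs: positive = 7, negative = 0.
Step 3: Under H0: P(positive) = 0.5, so the number of positives S ~ Bin(7, 0.5).
Step 4: Two-sided exact p-value = sum of Bin(7,0.5) probabilities at or below the observed probability = 0.015625.
Step 5: alpha = 0.05. reject H0.

n_eff = 7, pos = 7, neg = 0, p = 0.015625, reject H0.


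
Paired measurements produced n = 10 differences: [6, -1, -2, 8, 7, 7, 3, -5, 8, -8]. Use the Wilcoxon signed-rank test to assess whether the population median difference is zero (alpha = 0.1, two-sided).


Step 1: Drop any zero differences (none here) and take |d_i|.
|d| = [6, 1, 2, 8, 7, 7, 3, 5, 8, 8]
Step 2: Midrank |d_i| (ties get averaged ranks).
ranks: |6|->5, |1|->1, |2|->2, |8|->9, |7|->6.5, |7|->6.5, |3|->3, |5|->4, |8|->9, |8|->9
Step 3: Attach original signs; sum ranks with positive sign and with negative sign.
W+ = 5 + 9 + 6.5 + 6.5 + 3 + 9 = 39
W- = 1 + 2 + 4 + 9 = 16
(Check: W+ + W- = 55 should equal n(n+1)/2 = 55.)
Step 4: Test statistic W = min(W+, W-) = 16.
Step 5: Ties in |d|, so use the tie-corrected normal approximation.
        E[W] = n(n+1)/4 = 10*11/4 = 27.5.
        Tie groups: |d|=7 (t=2), |d|=8 (t=3); sum(t^3 - t) = 30.
        Var[W] = n(n+1)(2n+1)/24 - sum(t^3-t)/48 = 2310/24 - 30/48 = 95.625.
        z = (W - E[W]) / sqrt(Var[W]) = (16 - 27.5) / 9.7788 = -1.1760.
        Two-sided p = 2*Phi(z) = 0.239590.
Step 6: alpha = 0.1. fail to reject H0.

W+ = 39, W- = 16, W = min = 16, p = 0.239590, fail to reject H0.


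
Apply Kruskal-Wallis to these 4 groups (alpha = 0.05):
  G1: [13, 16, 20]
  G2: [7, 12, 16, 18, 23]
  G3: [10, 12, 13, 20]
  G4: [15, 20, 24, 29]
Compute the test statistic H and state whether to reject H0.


Step 1: Combine all N = 16 observations and assign midranks.
sorted (value, group, rank): (7,G2,1), (10,G3,2), (12,G2,3.5), (12,G3,3.5), (13,G1,5.5), (13,G3,5.5), (15,G4,7), (16,G1,8.5), (16,G2,8.5), (18,G2,10), (20,G1,12), (20,G3,12), (20,G4,12), (23,G2,14), (24,G4,15), (29,G4,16)
Step 2: Sum ranks within each group.
R_1 = 26 (n_1 = 3)
R_2 = 37 (n_2 = 5)
R_3 = 23 (n_3 = 4)
R_4 = 50 (n_4 = 4)
Step 3: H = 12/(N(N+1)) * sum(R_i^2/n_i) - 3(N+1)
     = 12/(16*17) * (26^2/3 + 37^2/5 + 23^2/4 + 50^2/4) - 3*17
     = 0.044118 * 1256.38 - 51
     = 4.428676.
Step 4: Ties present; correction factor C = 1 - 42/(16^3 - 16) = 0.989706. Corrected H = 4.428676 / 0.989706 = 4.474740.
Step 5: Under H0, H ~ chi^2(3); p-value = 0.214555.
Step 6: alpha = 0.05. fail to reject H0.

H = 4.4747, df = 3, p = 0.214555, fail to reject H0.


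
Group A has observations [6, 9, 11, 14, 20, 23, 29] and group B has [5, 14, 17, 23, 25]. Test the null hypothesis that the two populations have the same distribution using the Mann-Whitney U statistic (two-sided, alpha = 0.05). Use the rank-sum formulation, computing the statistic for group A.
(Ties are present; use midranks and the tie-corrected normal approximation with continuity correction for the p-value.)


Step 1: Combine and sort all 12 observations; assign midranks.
sorted (value, group): (5,Y), (6,X), (9,X), (11,X), (14,X), (14,Y), (17,Y), (20,X), (23,X), (23,Y), (25,Y), (29,X)
ranks: 5->1, 6->2, 9->3, 11->4, 14->5.5, 14->5.5, 17->7, 20->8, 23->9.5, 23->9.5, 25->11, 29->12
Step 2: Rank sum for X: R1 = 2 + 3 + 4 + 5.5 + 8 + 9.5 + 12 = 44.
Step 3: U_X = R1 - n1(n1+1)/2 = 44 - 7*8/2 = 44 - 28 = 16.
       U_Y = n1*n2 - U_X = 35 - 16 = 19.
Step 4: Ties are present, so use the tie-corrected normal approximation (with continuity correction) for the p-value.
Step 5: p-value = 0.870542; compare to alpha = 0.05. fail to reject H0.

U_X = 16, p = 0.870542, fail to reject H0 at alpha = 0.05.


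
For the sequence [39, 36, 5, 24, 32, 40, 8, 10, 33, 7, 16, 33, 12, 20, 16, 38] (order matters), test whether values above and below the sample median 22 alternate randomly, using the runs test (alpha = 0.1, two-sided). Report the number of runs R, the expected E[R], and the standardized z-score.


Step 1: Compute median = 22; label A = above, B = below.
Labels in order: AABAAABBABBABBBA  (n_A = 8, n_B = 8)
Step 2: Count runs R = 9.
Step 3: Under H0 (random ordering), E[R] = 2*n_A*n_B/(n_A+n_B) + 1 = 2*8*8/16 + 1 = 9.0000.
        Var[R] = 2*n_A*n_B*(2*n_A*n_B - n_A - n_B) / ((n_A+n_B)^2 * (n_A+n_B-1)) = 14336/3840 = 3.7333.
        SD[R] = 1.9322.
Step 4: R = E[R], so z = 0 with no continuity correction.
Step 5: Two-sided p-value via normal approximation = 2*(1 - Phi(|z|)) = 1.000000.
Step 6: alpha = 0.1. fail to reject H0.

R = 9, z = 0.0000, p = 1.000000, fail to reject H0.


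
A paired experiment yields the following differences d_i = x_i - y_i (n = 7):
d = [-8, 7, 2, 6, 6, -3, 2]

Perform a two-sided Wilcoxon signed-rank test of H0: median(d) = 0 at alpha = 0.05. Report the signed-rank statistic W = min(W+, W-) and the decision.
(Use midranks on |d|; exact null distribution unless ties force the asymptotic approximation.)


Step 1: Drop any zero differences (none here) and take |d_i|.
|d| = [8, 7, 2, 6, 6, 3, 2]
Step 2: Midrank |d_i| (ties get averaged ranks).
ranks: |8|->7, |7|->6, |2|->1.5, |6|->4.5, |6|->4.5, |3|->3, |2|->1.5
Step 3: Attach original signs; sum ranks with positive sign and with negative sign.
W+ = 6 + 1.5 + 4.5 + 4.5 + 1.5 = 18
W- = 7 + 3 = 10
(Check: W+ + W- = 28 should equal n(n+1)/2 = 28.)
Step 4: Test statistic W = min(W+, W-) = 10.
Step 5: Ties in |d|, so use the tie-corrected normal approximation.
        E[W] = n(n+1)/4 = 7*8/4 = 14.
        Tie groups: |d|=2 (t=2), |d|=6 (t=2); sum(t^3 - t) = 12.
        Var[W] = n(n+1)(2n+1)/24 - sum(t^3-t)/48 = 840/24 - 12/48 = 34.75.
        z = (W - E[W]) / sqrt(Var[W]) = (10 - 14) / 5.8949 = -0.6786.
        Two-sided p = 2*Phi(z) = 0.497422.
Step 6: alpha = 0.05. fail to reject H0.

W+ = 18, W- = 10, W = min = 10, p = 0.497422, fail to reject H0.


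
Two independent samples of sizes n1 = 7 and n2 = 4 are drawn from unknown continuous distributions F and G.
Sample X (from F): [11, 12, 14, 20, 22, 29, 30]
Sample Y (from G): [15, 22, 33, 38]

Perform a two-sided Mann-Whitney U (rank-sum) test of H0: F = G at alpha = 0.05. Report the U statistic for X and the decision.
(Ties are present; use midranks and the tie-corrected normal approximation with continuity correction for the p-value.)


Step 1: Combine and sort all 11 observations; assign midranks.
sorted (value, group): (11,X), (12,X), (14,X), (15,Y), (20,X), (22,X), (22,Y), (29,X), (30,X), (33,Y), (38,Y)
ranks: 11->1, 12->2, 14->3, 15->4, 20->5, 22->6.5, 22->6.5, 29->8, 30->9, 33->10, 38->11
Step 2: Rank sum for X: R1 = 1 + 2 + 3 + 5 + 6.5 + 8 + 9 = 34.5.
Step 3: U_X = R1 - n1(n1+1)/2 = 34.5 - 7*8/2 = 34.5 - 28 = 6.5.
       U_Y = n1*n2 - U_X = 28 - 6.5 = 21.5.
Step 4: Ties are present, so use the tie-corrected normal approximation (with continuity correction) for the p-value.
Step 5: p-value = 0.184875; compare to alpha = 0.05. fail to reject H0.

U_X = 6.5, p = 0.184875, fail to reject H0 at alpha = 0.05.


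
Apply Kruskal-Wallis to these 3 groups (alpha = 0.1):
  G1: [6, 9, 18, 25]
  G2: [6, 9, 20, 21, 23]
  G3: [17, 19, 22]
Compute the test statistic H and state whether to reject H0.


Step 1: Combine all N = 12 observations and assign midranks.
sorted (value, group, rank): (6,G1,1.5), (6,G2,1.5), (9,G1,3.5), (9,G2,3.5), (17,G3,5), (18,G1,6), (19,G3,7), (20,G2,8), (21,G2,9), (22,G3,10), (23,G2,11), (25,G1,12)
Step 2: Sum ranks within each group.
R_1 = 23 (n_1 = 4)
R_2 = 33 (n_2 = 5)
R_3 = 22 (n_3 = 3)
Step 3: H = 12/(N(N+1)) * sum(R_i^2/n_i) - 3(N+1)
     = 12/(12*13) * (23^2/4 + 33^2/5 + 22^2/3) - 3*13
     = 0.076923 * 511.383 - 39
     = 0.337179.
Step 4: Ties present; correction factor C = 1 - 12/(12^3 - 12) = 0.993007. Corrected H = 0.337179 / 0.993007 = 0.339554.
Step 5: Under H0, H ~ chi^2(2); p-value = 0.843853.
Step 6: alpha = 0.1. fail to reject H0.

H = 0.3396, df = 2, p = 0.843853, fail to reject H0.


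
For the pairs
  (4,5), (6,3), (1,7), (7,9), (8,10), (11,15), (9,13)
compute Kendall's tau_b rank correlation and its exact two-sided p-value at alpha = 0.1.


Step 1: Enumerate the 21 unordered pairs (i,j) with i<j and classify each by sign(x_j-x_i) * sign(y_j-y_i).
  (1,2):dx=+2,dy=-2->D; (1,3):dx=-3,dy=+2->D; (1,4):dx=+3,dy=+4->C; (1,5):dx=+4,dy=+5->C
  (1,6):dx=+7,dy=+10->C; (1,7):dx=+5,dy=+8->C; (2,3):dx=-5,dy=+4->D; (2,4):dx=+1,dy=+6->C
  (2,5):dx=+2,dy=+7->C; (2,6):dx=+5,dy=+12->C; (2,7):dx=+3,dy=+10->C; (3,4):dx=+6,dy=+2->C
  (3,5):dx=+7,dy=+3->C; (3,6):dx=+10,dy=+8->C; (3,7):dx=+8,dy=+6->C; (4,5):dx=+1,dy=+1->C
  (4,6):dx=+4,dy=+6->C; (4,7):dx=+2,dy=+4->C; (5,6):dx=+3,dy=+5->C; (5,7):dx=+1,dy=+3->C
  (6,7):dx=-2,dy=-2->C
Step 2: C = 18, D = 3, total pairs = 21.
Step 3: tau = (C - D)/(n(n-1)/2) = (18 - 3)/21 = 0.714286.
Step 4: Exact two-sided p-value (enumerate n! = 5040 permutations of y under H0): p = 0.030159.
Step 5: alpha = 0.1. reject H0.

tau_b = 0.7143 (C=18, D=3), p = 0.030159, reject H0.


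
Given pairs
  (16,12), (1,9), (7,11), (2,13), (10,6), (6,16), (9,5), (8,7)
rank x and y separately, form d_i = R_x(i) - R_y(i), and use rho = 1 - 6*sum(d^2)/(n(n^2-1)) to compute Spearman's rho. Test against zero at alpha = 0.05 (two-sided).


Step 1: Rank x and y separately (midranks; no ties here).
rank(x): 16->8, 1->1, 7->4, 2->2, 10->7, 6->3, 9->6, 8->5
rank(y): 12->6, 9->4, 11->5, 13->7, 6->2, 16->8, 5->1, 7->3
Step 2: d_i = R_x(i) - R_y(i); compute d_i^2.
  (8-6)^2=4, (1-4)^2=9, (4-5)^2=1, (2-7)^2=25, (7-2)^2=25, (3-8)^2=25, (6-1)^2=25, (5-3)^2=4
sum(d^2) = 118.
Step 3: rho = 1 - 6*118 / (8*(8^2 - 1)) = 1 - 708/504 = -0.404762.
Step 4: Under H0, t = rho * sqrt((n-2)/(1-rho^2)) = -1.0842 ~ t(6).
Step 5: Two-sided p-value from the t-distribution with 6 df = 0.319889.
Step 6: alpha = 0.05. fail to reject H0.

rho = -0.4048, p = 0.319889, fail to reject H0 at alpha = 0.05.


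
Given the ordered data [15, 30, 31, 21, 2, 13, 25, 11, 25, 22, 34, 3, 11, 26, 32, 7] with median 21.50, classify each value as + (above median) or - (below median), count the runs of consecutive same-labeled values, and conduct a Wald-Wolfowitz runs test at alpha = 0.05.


Step 1: Compute median = 21.50; label A = above, B = below.
Labels in order: BAABBBABAAABBAAB  (n_A = 8, n_B = 8)
Step 2: Count runs R = 9.
Step 3: Under H0 (random ordering), E[R] = 2*n_A*n_B/(n_A+n_B) + 1 = 2*8*8/16 + 1 = 9.0000.
        Var[R] = 2*n_A*n_B*(2*n_A*n_B - n_A - n_B) / ((n_A+n_B)^2 * (n_A+n_B-1)) = 14336/3840 = 3.7333.
        SD[R] = 1.9322.
Step 4: R = E[R], so z = 0 with no continuity correction.
Step 5: Two-sided p-value via normal approximation = 2*(1 - Phi(|z|)) = 1.000000.
Step 6: alpha = 0.05. fail to reject H0.

R = 9, z = 0.0000, p = 1.000000, fail to reject H0.


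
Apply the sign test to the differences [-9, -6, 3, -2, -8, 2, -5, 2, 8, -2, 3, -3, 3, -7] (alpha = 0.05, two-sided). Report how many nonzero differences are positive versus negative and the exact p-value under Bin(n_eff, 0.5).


Step 1: Discard zero differences. Original n = 14; n_eff = number of nonzero differences = 14.
Nonzero differences (with sign): -9, -6, +3, -2, -8, +2, -5, +2, +8, -2, +3, -3, +3, -7
Step 2: Count signs: positive = 6, negative = 8.
Step 3: Under H0: P(positive) = 0.5, so the number of positives S ~ Bin(14, 0.5).
Step 4: Two-sided exact p-value = sum of Bin(14,0.5) probabilities at or below the observed probability = 0.790527.
Step 5: alpha = 0.05. fail to reject H0.

n_eff = 14, pos = 6, neg = 8, p = 0.790527, fail to reject H0.


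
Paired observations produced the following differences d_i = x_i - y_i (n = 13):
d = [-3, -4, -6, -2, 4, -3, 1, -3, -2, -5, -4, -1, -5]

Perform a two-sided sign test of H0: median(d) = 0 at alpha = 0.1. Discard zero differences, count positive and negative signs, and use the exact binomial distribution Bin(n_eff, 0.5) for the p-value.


Step 1: Discard zero differences. Original n = 13; n_eff = number of nonzero differences = 13.
Nonzero differences (with sign): -3, -4, -6, -2, +4, -3, +1, -3, -2, -5, -4, -1, -5
Step 2: Count signs: positive = 2, negative = 11.
Step 3: Under H0: P(positive) = 0.5, so the number of positives S ~ Bin(13, 0.5).
Step 4: Two-sided exact p-value = sum of Bin(13,0.5) probabilities at or below the observed probability = 0.022461.
Step 5: alpha = 0.1. reject H0.

n_eff = 13, pos = 2, neg = 11, p = 0.022461, reject H0.


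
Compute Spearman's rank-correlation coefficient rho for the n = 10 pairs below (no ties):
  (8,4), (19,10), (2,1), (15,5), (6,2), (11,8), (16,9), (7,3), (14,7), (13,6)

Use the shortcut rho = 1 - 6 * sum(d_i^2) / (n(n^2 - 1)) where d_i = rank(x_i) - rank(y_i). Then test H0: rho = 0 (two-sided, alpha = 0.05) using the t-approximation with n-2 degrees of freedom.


Step 1: Rank x and y separately (midranks; no ties here).
rank(x): 8->4, 19->10, 2->1, 15->8, 6->2, 11->5, 16->9, 7->3, 14->7, 13->6
rank(y): 4->4, 10->10, 1->1, 5->5, 2->2, 8->8, 9->9, 3->3, 7->7, 6->6
Step 2: d_i = R_x(i) - R_y(i); compute d_i^2.
  (4-4)^2=0, (10-10)^2=0, (1-1)^2=0, (8-5)^2=9, (2-2)^2=0, (5-8)^2=9, (9-9)^2=0, (3-3)^2=0, (7-7)^2=0, (6-6)^2=0
sum(d^2) = 18.
Step 3: rho = 1 - 6*18 / (10*(10^2 - 1)) = 1 - 108/990 = 0.890909.
Step 4: Under H0, t = rho * sqrt((n-2)/(1-rho^2)) = 5.5482 ~ t(8).
Step 5: Two-sided p-value from the t-distribution with 8 df = 0.000542.
Step 6: alpha = 0.05. reject H0.

rho = 0.8909, p = 0.000542, reject H0 at alpha = 0.05.


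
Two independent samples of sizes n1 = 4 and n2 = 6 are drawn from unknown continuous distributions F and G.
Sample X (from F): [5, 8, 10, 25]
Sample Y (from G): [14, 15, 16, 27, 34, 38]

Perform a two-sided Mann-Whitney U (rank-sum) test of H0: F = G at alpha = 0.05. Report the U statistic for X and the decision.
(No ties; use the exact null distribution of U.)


Step 1: Combine and sort all 10 observations; assign midranks.
sorted (value, group): (5,X), (8,X), (10,X), (14,Y), (15,Y), (16,Y), (25,X), (27,Y), (34,Y), (38,Y)
ranks: 5->1, 8->2, 10->3, 14->4, 15->5, 16->6, 25->7, 27->8, 34->9, 38->10
Step 2: Rank sum for X: R1 = 1 + 2 + 3 + 7 = 13.
Step 3: U_X = R1 - n1(n1+1)/2 = 13 - 4*5/2 = 13 - 10 = 3.
       U_Y = n1*n2 - U_X = 24 - 3 = 21.
Step 4: No ties, so the exact null distribution of U (based on enumerating the C(10,4) = 210 equally likely rank assignments) gives the two-sided p-value.
Step 5: p-value = 0.066667; compare to alpha = 0.05. fail to reject H0.

U_X = 3, p = 0.066667, fail to reject H0 at alpha = 0.05.


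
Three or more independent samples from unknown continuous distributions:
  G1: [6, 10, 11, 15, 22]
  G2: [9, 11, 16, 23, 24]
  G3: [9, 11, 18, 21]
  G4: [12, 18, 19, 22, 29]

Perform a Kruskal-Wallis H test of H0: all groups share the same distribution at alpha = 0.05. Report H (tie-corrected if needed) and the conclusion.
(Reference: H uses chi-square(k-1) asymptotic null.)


Step 1: Combine all N = 19 observations and assign midranks.
sorted (value, group, rank): (6,G1,1), (9,G2,2.5), (9,G3,2.5), (10,G1,4), (11,G1,6), (11,G2,6), (11,G3,6), (12,G4,8), (15,G1,9), (16,G2,10), (18,G3,11.5), (18,G4,11.5), (19,G4,13), (21,G3,14), (22,G1,15.5), (22,G4,15.5), (23,G2,17), (24,G2,18), (29,G4,19)
Step 2: Sum ranks within each group.
R_1 = 35.5 (n_1 = 5)
R_2 = 53.5 (n_2 = 5)
R_3 = 34 (n_3 = 4)
R_4 = 67 (n_4 = 5)
Step 3: H = 12/(N(N+1)) * sum(R_i^2/n_i) - 3(N+1)
     = 12/(19*20) * (35.5^2/5 + 53.5^2/5 + 34^2/4 + 67^2/5) - 3*20
     = 0.031579 * 2011.3 - 60
     = 3.514737.
Step 4: Ties present; correction factor C = 1 - 42/(19^3 - 19) = 0.993860. Corrected H = 3.514737 / 0.993860 = 3.536452.
Step 5: Under H0, H ~ chi^2(3); p-value = 0.316065.
Step 6: alpha = 0.05. fail to reject H0.

H = 3.5365, df = 3, p = 0.316065, fail to reject H0.


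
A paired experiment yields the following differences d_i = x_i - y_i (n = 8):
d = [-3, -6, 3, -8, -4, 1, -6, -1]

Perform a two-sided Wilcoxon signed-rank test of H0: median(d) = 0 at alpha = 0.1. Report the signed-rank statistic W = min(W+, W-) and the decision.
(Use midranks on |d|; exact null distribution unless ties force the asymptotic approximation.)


Step 1: Drop any zero differences (none here) and take |d_i|.
|d| = [3, 6, 3, 8, 4, 1, 6, 1]
Step 2: Midrank |d_i| (ties get averaged ranks).
ranks: |3|->3.5, |6|->6.5, |3|->3.5, |8|->8, |4|->5, |1|->1.5, |6|->6.5, |1|->1.5
Step 3: Attach original signs; sum ranks with positive sign and with negative sign.
W+ = 3.5 + 1.5 = 5
W- = 3.5 + 6.5 + 8 + 5 + 6.5 + 1.5 = 31
(Check: W+ + W- = 36 should equal n(n+1)/2 = 36.)
Step 4: Test statistic W = min(W+, W-) = 5.
Step 5: Ties in |d|, so use the tie-corrected normal approximation.
        E[W] = n(n+1)/4 = 8*9/4 = 18.
        Tie groups: |d|=1 (t=2), |d|=3 (t=2), |d|=6 (t=2); sum(t^3 - t) = 18.
        Var[W] = n(n+1)(2n+1)/24 - sum(t^3-t)/48 = 1224/24 - 18/48 = 50.625.
        z = (W - E[W]) / sqrt(Var[W]) = (5 - 18) / 7.1151 = -1.8271.
        Two-sided p = 2*Phi(z) = 0.067686.
Step 6: alpha = 0.1. reject H0.

W+ = 5, W- = 31, W = min = 5, p = 0.067686, reject H0.


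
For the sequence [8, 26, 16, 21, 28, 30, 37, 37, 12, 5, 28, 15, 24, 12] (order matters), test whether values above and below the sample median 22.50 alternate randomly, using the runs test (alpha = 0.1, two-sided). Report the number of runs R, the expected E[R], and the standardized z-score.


Step 1: Compute median = 22.50; label A = above, B = below.
Labels in order: BABBAAAABBABAB  (n_A = 7, n_B = 7)
Step 2: Count runs R = 9.
Step 3: Under H0 (random ordering), E[R] = 2*n_A*n_B/(n_A+n_B) + 1 = 2*7*7/14 + 1 = 8.0000.
        Var[R] = 2*n_A*n_B*(2*n_A*n_B - n_A - n_B) / ((n_A+n_B)^2 * (n_A+n_B-1)) = 8232/2548 = 3.2308.
        SD[R] = 1.7974.
Step 4: Continuity-corrected z = (R - 0.5 - E[R]) / SD[R] = (9 - 0.5 - 8.0000) / 1.7974 = 0.2782.
Step 5: Two-sided p-value via normal approximation = 2*(1 - Phi(|z|)) = 0.780879.
Step 6: alpha = 0.1. fail to reject H0.

R = 9, z = 0.2782, p = 0.780879, fail to reject H0.


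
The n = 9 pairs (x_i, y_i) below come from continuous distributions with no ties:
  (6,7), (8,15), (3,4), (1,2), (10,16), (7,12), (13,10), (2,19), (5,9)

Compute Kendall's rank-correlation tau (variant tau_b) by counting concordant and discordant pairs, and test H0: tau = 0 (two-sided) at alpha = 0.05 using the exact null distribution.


Step 1: Enumerate the 36 unordered pairs (i,j) with i<j and classify each by sign(x_j-x_i) * sign(y_j-y_i).
  (1,2):dx=+2,dy=+8->C; (1,3):dx=-3,dy=-3->C; (1,4):dx=-5,dy=-5->C; (1,5):dx=+4,dy=+9->C
  (1,6):dx=+1,dy=+5->C; (1,7):dx=+7,dy=+3->C; (1,8):dx=-4,dy=+12->D; (1,9):dx=-1,dy=+2->D
  (2,3):dx=-5,dy=-11->C; (2,4):dx=-7,dy=-13->C; (2,5):dx=+2,dy=+1->C; (2,6):dx=-1,dy=-3->C
  (2,7):dx=+5,dy=-5->D; (2,8):dx=-6,dy=+4->D; (2,9):dx=-3,dy=-6->C; (3,4):dx=-2,dy=-2->C
  (3,5):dx=+7,dy=+12->C; (3,6):dx=+4,dy=+8->C; (3,7):dx=+10,dy=+6->C; (3,8):dx=-1,dy=+15->D
  (3,9):dx=+2,dy=+5->C; (4,5):dx=+9,dy=+14->C; (4,6):dx=+6,dy=+10->C; (4,7):dx=+12,dy=+8->C
  (4,8):dx=+1,dy=+17->C; (4,9):dx=+4,dy=+7->C; (5,6):dx=-3,dy=-4->C; (5,7):dx=+3,dy=-6->D
  (5,8):dx=-8,dy=+3->D; (5,9):dx=-5,dy=-7->C; (6,7):dx=+6,dy=-2->D; (6,8):dx=-5,dy=+7->D
  (6,9):dx=-2,dy=-3->C; (7,8):dx=-11,dy=+9->D; (7,9):dx=-8,dy=-1->C; (8,9):dx=+3,dy=-10->D
Step 2: C = 25, D = 11, total pairs = 36.
Step 3: tau = (C - D)/(n(n-1)/2) = (25 - 11)/36 = 0.388889.
Step 4: Exact two-sided p-value (enumerate n! = 362880 permutations of y under H0): p = 0.180181.
Step 5: alpha = 0.05. fail to reject H0.

tau_b = 0.3889 (C=25, D=11), p = 0.180181, fail to reject H0.


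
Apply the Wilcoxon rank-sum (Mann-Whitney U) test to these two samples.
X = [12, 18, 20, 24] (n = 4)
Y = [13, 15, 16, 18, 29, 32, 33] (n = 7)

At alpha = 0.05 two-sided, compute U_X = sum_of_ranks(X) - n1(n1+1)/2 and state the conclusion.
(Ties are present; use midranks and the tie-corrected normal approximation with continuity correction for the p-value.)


Step 1: Combine and sort all 11 observations; assign midranks.
sorted (value, group): (12,X), (13,Y), (15,Y), (16,Y), (18,X), (18,Y), (20,X), (24,X), (29,Y), (32,Y), (33,Y)
ranks: 12->1, 13->2, 15->3, 16->4, 18->5.5, 18->5.5, 20->7, 24->8, 29->9, 32->10, 33->11
Step 2: Rank sum for X: R1 = 1 + 5.5 + 7 + 8 = 21.5.
Step 3: U_X = R1 - n1(n1+1)/2 = 21.5 - 4*5/2 = 21.5 - 10 = 11.5.
       U_Y = n1*n2 - U_X = 28 - 11.5 = 16.5.
Step 4: Ties are present, so use the tie-corrected normal approximation (with continuity correction) for the p-value.
Step 5: p-value = 0.704817; compare to alpha = 0.05. fail to reject H0.

U_X = 11.5, p = 0.704817, fail to reject H0 at alpha = 0.05.


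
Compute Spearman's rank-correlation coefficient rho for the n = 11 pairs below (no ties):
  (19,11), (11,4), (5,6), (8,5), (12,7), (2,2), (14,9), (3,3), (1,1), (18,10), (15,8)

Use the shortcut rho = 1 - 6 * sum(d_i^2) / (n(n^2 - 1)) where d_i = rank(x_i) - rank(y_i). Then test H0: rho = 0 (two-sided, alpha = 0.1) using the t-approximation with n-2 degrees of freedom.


Step 1: Rank x and y separately (midranks; no ties here).
rank(x): 19->11, 11->6, 5->4, 8->5, 12->7, 2->2, 14->8, 3->3, 1->1, 18->10, 15->9
rank(y): 11->11, 4->4, 6->6, 5->5, 7->7, 2->2, 9->9, 3->3, 1->1, 10->10, 8->8
Step 2: d_i = R_x(i) - R_y(i); compute d_i^2.
  (11-11)^2=0, (6-4)^2=4, (4-6)^2=4, (5-5)^2=0, (7-7)^2=0, (2-2)^2=0, (8-9)^2=1, (3-3)^2=0, (1-1)^2=0, (10-10)^2=0, (9-8)^2=1
sum(d^2) = 10.
Step 3: rho = 1 - 6*10 / (11*(11^2 - 1)) = 1 - 60/1320 = 0.954545.
Step 4: Under H0, t = rho * sqrt((n-2)/(1-rho^2)) = 9.6074 ~ t(9).
Step 5: Two-sided p-value from the t-distribution with 9 df = 0.000005.
Step 6: alpha = 0.1. reject H0.

rho = 0.9545, p = 0.000005, reject H0 at alpha = 0.1.


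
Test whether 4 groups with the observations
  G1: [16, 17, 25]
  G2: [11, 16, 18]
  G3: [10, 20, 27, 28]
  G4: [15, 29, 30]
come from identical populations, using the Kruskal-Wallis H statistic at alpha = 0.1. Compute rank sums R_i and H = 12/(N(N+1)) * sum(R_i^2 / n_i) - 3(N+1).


Step 1: Combine all N = 13 observations and assign midranks.
sorted (value, group, rank): (10,G3,1), (11,G2,2), (15,G4,3), (16,G1,4.5), (16,G2,4.5), (17,G1,6), (18,G2,7), (20,G3,8), (25,G1,9), (27,G3,10), (28,G3,11), (29,G4,12), (30,G4,13)
Step 2: Sum ranks within each group.
R_1 = 19.5 (n_1 = 3)
R_2 = 13.5 (n_2 = 3)
R_3 = 30 (n_3 = 4)
R_4 = 28 (n_4 = 3)
Step 3: H = 12/(N(N+1)) * sum(R_i^2/n_i) - 3(N+1)
     = 12/(13*14) * (19.5^2/3 + 13.5^2/3 + 30^2/4 + 28^2/3) - 3*14
     = 0.065934 * 673.833 - 42
     = 2.428571.
Step 4: Ties present; correction factor C = 1 - 6/(13^3 - 13) = 0.997253. Corrected H = 2.428571 / 0.997253 = 2.435262.
Step 5: Under H0, H ~ chi^2(3); p-value = 0.487104.
Step 6: alpha = 0.1. fail to reject H0.

H = 2.4353, df = 3, p = 0.487104, fail to reject H0.


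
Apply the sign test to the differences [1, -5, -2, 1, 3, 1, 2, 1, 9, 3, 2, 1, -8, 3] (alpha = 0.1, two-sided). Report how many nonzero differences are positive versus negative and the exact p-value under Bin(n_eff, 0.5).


Step 1: Discard zero differences. Original n = 14; n_eff = number of nonzero differences = 14.
Nonzero differences (with sign): +1, -5, -2, +1, +3, +1, +2, +1, +9, +3, +2, +1, -8, +3
Step 2: Count signs: positive = 11, negative = 3.
Step 3: Under H0: P(positive) = 0.5, so the number of positives S ~ Bin(14, 0.5).
Step 4: Two-sided exact p-value = sum of Bin(14,0.5) probabilities at or below the observed probability = 0.057373.
Step 5: alpha = 0.1. reject H0.

n_eff = 14, pos = 11, neg = 3, p = 0.057373, reject H0.


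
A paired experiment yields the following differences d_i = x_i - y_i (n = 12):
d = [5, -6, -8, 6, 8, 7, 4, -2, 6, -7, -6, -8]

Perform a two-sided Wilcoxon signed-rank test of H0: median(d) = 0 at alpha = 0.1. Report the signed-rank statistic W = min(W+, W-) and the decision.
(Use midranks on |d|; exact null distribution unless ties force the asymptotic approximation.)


Step 1: Drop any zero differences (none here) and take |d_i|.
|d| = [5, 6, 8, 6, 8, 7, 4, 2, 6, 7, 6, 8]
Step 2: Midrank |d_i| (ties get averaged ranks).
ranks: |5|->3, |6|->5.5, |8|->11, |6|->5.5, |8|->11, |7|->8.5, |4|->2, |2|->1, |6|->5.5, |7|->8.5, |6|->5.5, |8|->11
Step 3: Attach original signs; sum ranks with positive sign and with negative sign.
W+ = 3 + 5.5 + 11 + 8.5 + 2 + 5.5 = 35.5
W- = 5.5 + 11 + 1 + 8.5 + 5.5 + 11 = 42.5
(Check: W+ + W- = 78 should equal n(n+1)/2 = 78.)
Step 4: Test statistic W = min(W+, W-) = 35.5.
Step 5: Ties in |d|, so use the tie-corrected normal approximation.
        E[W] = n(n+1)/4 = 12*13/4 = 39.
        Tie groups: |d|=6 (t=4), |d|=7 (t=2), |d|=8 (t=3); sum(t^3 - t) = 90.
        Var[W] = n(n+1)(2n+1)/24 - sum(t^3-t)/48 = 3900/24 - 90/48 = 160.625.
        z = (W - E[W]) / sqrt(Var[W]) = (35.5 - 39) / 12.6738 = -0.2762.
        Two-sided p = 2*Phi(z) = 0.782425.
Step 6: alpha = 0.1. fail to reject H0.

W+ = 35.5, W- = 42.5, W = min = 35.5, p = 0.782425, fail to reject H0.


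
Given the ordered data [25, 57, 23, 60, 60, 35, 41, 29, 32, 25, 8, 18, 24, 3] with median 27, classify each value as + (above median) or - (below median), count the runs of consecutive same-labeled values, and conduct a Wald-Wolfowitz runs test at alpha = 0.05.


Step 1: Compute median = 27; label A = above, B = below.
Labels in order: BABAAAAAABBBBB  (n_A = 7, n_B = 7)
Step 2: Count runs R = 5.
Step 3: Under H0 (random ordering), E[R] = 2*n_A*n_B/(n_A+n_B) + 1 = 2*7*7/14 + 1 = 8.0000.
        Var[R] = 2*n_A*n_B*(2*n_A*n_B - n_A - n_B) / ((n_A+n_B)^2 * (n_A+n_B-1)) = 8232/2548 = 3.2308.
        SD[R] = 1.7974.
Step 4: Continuity-corrected z = (R + 0.5 - E[R]) / SD[R] = (5 + 0.5 - 8.0000) / 1.7974 = -1.3909.
Step 5: Two-sided p-value via normal approximation = 2*(1 - Phi(|z|)) = 0.164264.
Step 6: alpha = 0.05. fail to reject H0.

R = 5, z = -1.3909, p = 0.164264, fail to reject H0.


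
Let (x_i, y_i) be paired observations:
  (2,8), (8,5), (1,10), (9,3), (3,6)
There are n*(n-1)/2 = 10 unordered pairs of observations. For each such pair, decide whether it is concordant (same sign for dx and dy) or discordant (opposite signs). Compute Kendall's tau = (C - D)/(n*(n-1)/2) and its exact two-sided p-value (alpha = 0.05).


Step 1: Enumerate the 10 unordered pairs (i,j) with i<j and classify each by sign(x_j-x_i) * sign(y_j-y_i).
  (1,2):dx=+6,dy=-3->D; (1,3):dx=-1,dy=+2->D; (1,4):dx=+7,dy=-5->D; (1,5):dx=+1,dy=-2->D
  (2,3):dx=-7,dy=+5->D; (2,4):dx=+1,dy=-2->D; (2,5):dx=-5,dy=+1->D; (3,4):dx=+8,dy=-7->D
  (3,5):dx=+2,dy=-4->D; (4,5):dx=-6,dy=+3->D
Step 2: C = 0, D = 10, total pairs = 10.
Step 3: tau = (C - D)/(n(n-1)/2) = (0 - 10)/10 = -1.000000.
Step 4: Exact two-sided p-value (enumerate n! = 120 permutations of y under H0): p = 0.016667.
Step 5: alpha = 0.05. reject H0.

tau_b = -1.0000 (C=0, D=10), p = 0.016667, reject H0.


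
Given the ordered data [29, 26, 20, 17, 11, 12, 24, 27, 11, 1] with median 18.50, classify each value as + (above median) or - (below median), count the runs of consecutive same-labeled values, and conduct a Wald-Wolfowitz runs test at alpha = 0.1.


Step 1: Compute median = 18.50; label A = above, B = below.
Labels in order: AAABBBAABB  (n_A = 5, n_B = 5)
Step 2: Count runs R = 4.
Step 3: Under H0 (random ordering), E[R] = 2*n_A*n_B/(n_A+n_B) + 1 = 2*5*5/10 + 1 = 6.0000.
        Var[R] = 2*n_A*n_B*(2*n_A*n_B - n_A - n_B) / ((n_A+n_B)^2 * (n_A+n_B-1)) = 2000/900 = 2.2222.
        SD[R] = 1.4907.
Step 4: Continuity-corrected z = (R + 0.5 - E[R]) / SD[R] = (4 + 0.5 - 6.0000) / 1.4907 = -1.0062.
Step 5: Two-sided p-value via normal approximation = 2*(1 - Phi(|z|)) = 0.314305.
Step 6: alpha = 0.1. fail to reject H0.

R = 4, z = -1.0062, p = 0.314305, fail to reject H0.


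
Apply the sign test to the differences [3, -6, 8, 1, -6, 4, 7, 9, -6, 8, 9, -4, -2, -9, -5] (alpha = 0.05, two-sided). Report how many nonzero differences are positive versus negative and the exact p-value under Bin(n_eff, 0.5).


Step 1: Discard zero differences. Original n = 15; n_eff = number of nonzero differences = 15.
Nonzero differences (with sign): +3, -6, +8, +1, -6, +4, +7, +9, -6, +8, +9, -4, -2, -9, -5
Step 2: Count signs: positive = 8, negative = 7.
Step 3: Under H0: P(positive) = 0.5, so the number of positives S ~ Bin(15, 0.5).
Step 4: Two-sided exact p-value = sum of Bin(15,0.5) probabilities at or below the observed probability = 1.000000.
Step 5: alpha = 0.05. fail to reject H0.

n_eff = 15, pos = 8, neg = 7, p = 1.000000, fail to reject H0.


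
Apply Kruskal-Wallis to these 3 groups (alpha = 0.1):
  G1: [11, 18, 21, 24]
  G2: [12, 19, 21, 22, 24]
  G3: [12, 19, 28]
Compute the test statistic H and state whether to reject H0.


Step 1: Combine all N = 12 observations and assign midranks.
sorted (value, group, rank): (11,G1,1), (12,G2,2.5), (12,G3,2.5), (18,G1,4), (19,G2,5.5), (19,G3,5.5), (21,G1,7.5), (21,G2,7.5), (22,G2,9), (24,G1,10.5), (24,G2,10.5), (28,G3,12)
Step 2: Sum ranks within each group.
R_1 = 23 (n_1 = 4)
R_2 = 35 (n_2 = 5)
R_3 = 20 (n_3 = 3)
Step 3: H = 12/(N(N+1)) * sum(R_i^2/n_i) - 3(N+1)
     = 12/(12*13) * (23^2/4 + 35^2/5 + 20^2/3) - 3*13
     = 0.076923 * 510.583 - 39
     = 0.275641.
Step 4: Ties present; correction factor C = 1 - 24/(12^3 - 12) = 0.986014. Corrected H = 0.275641 / 0.986014 = 0.279551.
Step 5: Under H0, H ~ chi^2(2); p-value = 0.869554.
Step 6: alpha = 0.1. fail to reject H0.

H = 0.2796, df = 2, p = 0.869554, fail to reject H0.


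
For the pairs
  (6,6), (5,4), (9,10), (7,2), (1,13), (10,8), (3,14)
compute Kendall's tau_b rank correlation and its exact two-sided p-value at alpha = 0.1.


Step 1: Enumerate the 21 unordered pairs (i,j) with i<j and classify each by sign(x_j-x_i) * sign(y_j-y_i).
  (1,2):dx=-1,dy=-2->C; (1,3):dx=+3,dy=+4->C; (1,4):dx=+1,dy=-4->D; (1,5):dx=-5,dy=+7->D
  (1,6):dx=+4,dy=+2->C; (1,7):dx=-3,dy=+8->D; (2,3):dx=+4,dy=+6->C; (2,4):dx=+2,dy=-2->D
  (2,5):dx=-4,dy=+9->D; (2,6):dx=+5,dy=+4->C; (2,7):dx=-2,dy=+10->D; (3,4):dx=-2,dy=-8->C
  (3,5):dx=-8,dy=+3->D; (3,6):dx=+1,dy=-2->D; (3,7):dx=-6,dy=+4->D; (4,5):dx=-6,dy=+11->D
  (4,6):dx=+3,dy=+6->C; (4,7):dx=-4,dy=+12->D; (5,6):dx=+9,dy=-5->D; (5,7):dx=+2,dy=+1->C
  (6,7):dx=-7,dy=+6->D
Step 2: C = 8, D = 13, total pairs = 21.
Step 3: tau = (C - D)/(n(n-1)/2) = (8 - 13)/21 = -0.238095.
Step 4: Exact two-sided p-value (enumerate n! = 5040 permutations of y under H0): p = 0.561905.
Step 5: alpha = 0.1. fail to reject H0.

tau_b = -0.2381 (C=8, D=13), p = 0.561905, fail to reject H0.


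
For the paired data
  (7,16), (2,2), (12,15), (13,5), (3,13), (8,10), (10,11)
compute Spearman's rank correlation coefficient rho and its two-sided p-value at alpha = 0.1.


Step 1: Rank x and y separately (midranks; no ties here).
rank(x): 7->3, 2->1, 12->6, 13->7, 3->2, 8->4, 10->5
rank(y): 16->7, 2->1, 15->6, 5->2, 13->5, 10->3, 11->4
Step 2: d_i = R_x(i) - R_y(i); compute d_i^2.
  (3-7)^2=16, (1-1)^2=0, (6-6)^2=0, (7-2)^2=25, (2-5)^2=9, (4-3)^2=1, (5-4)^2=1
sum(d^2) = 52.
Step 3: rho = 1 - 6*52 / (7*(7^2 - 1)) = 1 - 312/336 = 0.071429.
Step 4: Under H0, t = rho * sqrt((n-2)/(1-rho^2)) = 0.1601 ~ t(5).
Step 5: Two-sided p-value from the t-distribution with 5 df = 0.879048.
Step 6: alpha = 0.1. fail to reject H0.

rho = 0.0714, p = 0.879048, fail to reject H0 at alpha = 0.1.


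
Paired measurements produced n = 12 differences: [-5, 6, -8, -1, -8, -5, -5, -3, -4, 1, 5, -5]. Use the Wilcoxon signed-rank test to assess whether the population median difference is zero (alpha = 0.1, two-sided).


Step 1: Drop any zero differences (none here) and take |d_i|.
|d| = [5, 6, 8, 1, 8, 5, 5, 3, 4, 1, 5, 5]
Step 2: Midrank |d_i| (ties get averaged ranks).
ranks: |5|->7, |6|->10, |8|->11.5, |1|->1.5, |8|->11.5, |5|->7, |5|->7, |3|->3, |4|->4, |1|->1.5, |5|->7, |5|->7
Step 3: Attach original signs; sum ranks with positive sign and with negative sign.
W+ = 10 + 1.5 + 7 = 18.5
W- = 7 + 11.5 + 1.5 + 11.5 + 7 + 7 + 3 + 4 + 7 = 59.5
(Check: W+ + W- = 78 should equal n(n+1)/2 = 78.)
Step 4: Test statistic W = min(W+, W-) = 18.5.
Step 5: Ties in |d|, so use the tie-corrected normal approximation.
        E[W] = n(n+1)/4 = 12*13/4 = 39.
        Tie groups: |d|=1 (t=2), |d|=5 (t=5), |d|=8 (t=2); sum(t^3 - t) = 132.
        Var[W] = n(n+1)(2n+1)/24 - sum(t^3-t)/48 = 3900/24 - 132/48 = 159.75.
        z = (W - E[W]) / sqrt(Var[W]) = (18.5 - 39) / 12.6392 = -1.6219.
        Two-sided p = 2*Phi(z) = 0.104817.
Step 6: alpha = 0.1. fail to reject H0.

W+ = 18.5, W- = 59.5, W = min = 18.5, p = 0.104817, fail to reject H0.


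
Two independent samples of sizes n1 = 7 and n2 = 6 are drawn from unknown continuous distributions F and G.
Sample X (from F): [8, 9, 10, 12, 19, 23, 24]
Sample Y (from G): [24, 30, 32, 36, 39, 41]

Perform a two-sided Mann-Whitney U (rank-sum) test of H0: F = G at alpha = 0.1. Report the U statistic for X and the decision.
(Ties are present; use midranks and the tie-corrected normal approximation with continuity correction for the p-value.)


Step 1: Combine and sort all 13 observations; assign midranks.
sorted (value, group): (8,X), (9,X), (10,X), (12,X), (19,X), (23,X), (24,X), (24,Y), (30,Y), (32,Y), (36,Y), (39,Y), (41,Y)
ranks: 8->1, 9->2, 10->3, 12->4, 19->5, 23->6, 24->7.5, 24->7.5, 30->9, 32->10, 36->11, 39->12, 41->13
Step 2: Rank sum for X: R1 = 1 + 2 + 3 + 4 + 5 + 6 + 7.5 = 28.5.
Step 3: U_X = R1 - n1(n1+1)/2 = 28.5 - 7*8/2 = 28.5 - 28 = 0.5.
       U_Y = n1*n2 - U_X = 42 - 0.5 = 41.5.
Step 4: Ties are present, so use the tie-corrected normal approximation (with continuity correction) for the p-value.
Step 5: p-value = 0.004222; compare to alpha = 0.1. reject H0.

U_X = 0.5, p = 0.004222, reject H0 at alpha = 0.1.


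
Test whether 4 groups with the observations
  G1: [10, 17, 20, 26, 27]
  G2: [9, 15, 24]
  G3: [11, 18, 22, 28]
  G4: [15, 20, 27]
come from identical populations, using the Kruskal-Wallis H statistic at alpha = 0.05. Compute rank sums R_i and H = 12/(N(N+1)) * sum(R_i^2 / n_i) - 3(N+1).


Step 1: Combine all N = 15 observations and assign midranks.
sorted (value, group, rank): (9,G2,1), (10,G1,2), (11,G3,3), (15,G2,4.5), (15,G4,4.5), (17,G1,6), (18,G3,7), (20,G1,8.5), (20,G4,8.5), (22,G3,10), (24,G2,11), (26,G1,12), (27,G1,13.5), (27,G4,13.5), (28,G3,15)
Step 2: Sum ranks within each group.
R_1 = 42 (n_1 = 5)
R_2 = 16.5 (n_2 = 3)
R_3 = 35 (n_3 = 4)
R_4 = 26.5 (n_4 = 3)
Step 3: H = 12/(N(N+1)) * sum(R_i^2/n_i) - 3(N+1)
     = 12/(15*16) * (42^2/5 + 16.5^2/3 + 35^2/4 + 26.5^2/3) - 3*16
     = 0.050000 * 983.883 - 48
     = 1.194167.
Step 4: Ties present; correction factor C = 1 - 18/(15^3 - 15) = 0.994643. Corrected H = 1.194167 / 0.994643 = 1.200598.
Step 5: Under H0, H ~ chi^2(3); p-value = 0.752861.
Step 6: alpha = 0.05. fail to reject H0.

H = 1.2006, df = 3, p = 0.752861, fail to reject H0.


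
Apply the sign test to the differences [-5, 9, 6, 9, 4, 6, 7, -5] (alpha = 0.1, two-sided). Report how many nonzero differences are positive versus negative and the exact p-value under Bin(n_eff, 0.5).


Step 1: Discard zero differences. Original n = 8; n_eff = number of nonzero differences = 8.
Nonzero differences (with sign): -5, +9, +6, +9, +4, +6, +7, -5
Step 2: Count signs: positive = 6, negative = 2.
Step 3: Under H0: P(positive) = 0.5, so the number of positives S ~ Bin(8, 0.5).
Step 4: Two-sided exact p-value = sum of Bin(8,0.5) probabilities at or below the observed probability = 0.289062.
Step 5: alpha = 0.1. fail to reject H0.

n_eff = 8, pos = 6, neg = 2, p = 0.289062, fail to reject H0.


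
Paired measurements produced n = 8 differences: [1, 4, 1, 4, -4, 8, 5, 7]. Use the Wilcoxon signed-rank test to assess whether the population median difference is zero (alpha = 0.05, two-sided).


Step 1: Drop any zero differences (none here) and take |d_i|.
|d| = [1, 4, 1, 4, 4, 8, 5, 7]
Step 2: Midrank |d_i| (ties get averaged ranks).
ranks: |1|->1.5, |4|->4, |1|->1.5, |4|->4, |4|->4, |8|->8, |5|->6, |7|->7
Step 3: Attach original signs; sum ranks with positive sign and with negative sign.
W+ = 1.5 + 4 + 1.5 + 4 + 8 + 6 + 7 = 32
W- = 4 = 4
(Check: W+ + W- = 36 should equal n(n+1)/2 = 36.)
Step 4: Test statistic W = min(W+, W-) = 4.
Step 5: Ties in |d|, so use the tie-corrected normal approximation.
        E[W] = n(n+1)/4 = 8*9/4 = 18.
        Tie groups: |d|=1 (t=2), |d|=4 (t=3); sum(t^3 - t) = 30.
        Var[W] = n(n+1)(2n+1)/24 - sum(t^3-t)/48 = 1224/24 - 30/48 = 50.375.
        z = (W - E[W]) / sqrt(Var[W]) = (4 - 18) / 7.0975 = -1.9725.
        Two-sided p = 2*Phi(z) = 0.048551.
Step 6: alpha = 0.05. reject H0.

W+ = 32, W- = 4, W = min = 4, p = 0.048551, reject H0.


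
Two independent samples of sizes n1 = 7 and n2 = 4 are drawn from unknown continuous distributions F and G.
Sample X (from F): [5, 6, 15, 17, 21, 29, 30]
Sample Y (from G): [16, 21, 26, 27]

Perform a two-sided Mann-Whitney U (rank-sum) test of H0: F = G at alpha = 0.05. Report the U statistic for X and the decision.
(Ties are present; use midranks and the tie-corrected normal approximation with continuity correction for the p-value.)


Step 1: Combine and sort all 11 observations; assign midranks.
sorted (value, group): (5,X), (6,X), (15,X), (16,Y), (17,X), (21,X), (21,Y), (26,Y), (27,Y), (29,X), (30,X)
ranks: 5->1, 6->2, 15->3, 16->4, 17->5, 21->6.5, 21->6.5, 26->8, 27->9, 29->10, 30->11
Step 2: Rank sum for X: R1 = 1 + 2 + 3 + 5 + 6.5 + 10 + 11 = 38.5.
Step 3: U_X = R1 - n1(n1+1)/2 = 38.5 - 7*8/2 = 38.5 - 28 = 10.5.
       U_Y = n1*n2 - U_X = 28 - 10.5 = 17.5.
Step 4: Ties are present, so use the tie-corrected normal approximation (with continuity correction) for the p-value.
Step 5: p-value = 0.569872; compare to alpha = 0.05. fail to reject H0.

U_X = 10.5, p = 0.569872, fail to reject H0 at alpha = 0.05.
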